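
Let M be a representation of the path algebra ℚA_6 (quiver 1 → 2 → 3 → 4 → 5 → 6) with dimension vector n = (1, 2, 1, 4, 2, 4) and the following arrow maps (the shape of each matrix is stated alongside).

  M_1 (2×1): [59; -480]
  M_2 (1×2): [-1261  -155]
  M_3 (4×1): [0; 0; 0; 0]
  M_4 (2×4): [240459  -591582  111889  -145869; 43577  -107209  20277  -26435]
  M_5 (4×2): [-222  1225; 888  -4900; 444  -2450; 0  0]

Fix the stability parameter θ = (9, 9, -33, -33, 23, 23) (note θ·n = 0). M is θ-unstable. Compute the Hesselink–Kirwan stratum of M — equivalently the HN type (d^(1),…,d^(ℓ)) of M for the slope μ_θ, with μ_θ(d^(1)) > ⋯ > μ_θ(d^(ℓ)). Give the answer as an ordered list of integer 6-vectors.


Via rank(M_{q-1}∘⋯∘M_p): M ≅ I[1,3], I[2,2], I[4,4]^2, I[4,5], I[4,6], I[6,6]^3.
μ_θ-semistable layers: μ^(1)=23; μ^(2)=9; μ^(3)=-5; μ^(4)=-33

((0, 0, 0, 0, 2, 4); (0, 1, 0, 0, 0, 0); (1, 1, 1, 0, 0, 0); (0, 0, 0, 4, 0, 0))


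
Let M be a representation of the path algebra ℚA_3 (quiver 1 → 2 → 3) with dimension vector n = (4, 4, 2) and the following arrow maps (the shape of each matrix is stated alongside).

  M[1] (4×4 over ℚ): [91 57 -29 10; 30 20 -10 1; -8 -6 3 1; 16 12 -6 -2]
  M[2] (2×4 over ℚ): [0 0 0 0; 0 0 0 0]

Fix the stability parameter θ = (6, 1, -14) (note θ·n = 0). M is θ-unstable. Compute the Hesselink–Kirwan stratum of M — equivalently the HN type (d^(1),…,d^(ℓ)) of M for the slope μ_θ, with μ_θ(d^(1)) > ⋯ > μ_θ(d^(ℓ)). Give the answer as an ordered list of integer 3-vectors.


Via rank(M_{q-1}∘⋯∘M_p): M ≅ I[1,1], I[1,2]^3, I[2,2], I[3,3]^2.
μ_θ-semistable layers: μ^(1)=6; μ^(2)=7/2; μ^(3)=1; μ^(4)=-14

((1, 0, 0); (3, 3, 0); (0, 1, 0); (0, 0, 2))


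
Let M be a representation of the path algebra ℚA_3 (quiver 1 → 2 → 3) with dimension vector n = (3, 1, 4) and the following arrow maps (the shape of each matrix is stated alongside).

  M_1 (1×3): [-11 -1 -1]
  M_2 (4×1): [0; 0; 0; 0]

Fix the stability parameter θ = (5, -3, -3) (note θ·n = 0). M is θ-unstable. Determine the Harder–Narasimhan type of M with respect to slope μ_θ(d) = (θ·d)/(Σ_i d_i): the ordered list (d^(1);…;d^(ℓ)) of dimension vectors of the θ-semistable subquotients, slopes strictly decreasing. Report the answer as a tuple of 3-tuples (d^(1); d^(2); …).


Via rank(M_{q-1}∘⋯∘M_p): M ≅ I[1,1]^2, I[1,2], I[3,3]^4.
μ_θ-semistable layers: μ^(1)=5; μ^(2)=1; μ^(3)=-3

((2, 0, 0); (1, 1, 0); (0, 0, 4))


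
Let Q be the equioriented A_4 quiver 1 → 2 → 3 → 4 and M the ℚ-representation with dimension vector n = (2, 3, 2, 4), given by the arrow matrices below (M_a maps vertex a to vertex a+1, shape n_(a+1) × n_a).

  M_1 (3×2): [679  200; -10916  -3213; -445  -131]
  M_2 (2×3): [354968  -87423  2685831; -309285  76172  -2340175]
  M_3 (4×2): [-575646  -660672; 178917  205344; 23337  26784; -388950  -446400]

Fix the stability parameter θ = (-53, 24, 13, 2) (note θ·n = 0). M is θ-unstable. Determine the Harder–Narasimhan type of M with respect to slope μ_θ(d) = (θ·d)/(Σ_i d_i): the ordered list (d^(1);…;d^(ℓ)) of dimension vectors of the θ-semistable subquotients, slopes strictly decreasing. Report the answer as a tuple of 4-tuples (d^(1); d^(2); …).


Via rank(M_{q-1}∘⋯∘M_p): M ≅ I[1,3], I[1,4], I[2,2], I[4,4]^3.
μ_θ-semistable layers: μ^(1)=24; μ^(2)=37/2; μ^(3)=13; μ^(4)=2; μ^(5)=-53

((0, 1, 0, 0); (0, 1, 1, 0); (0, 1, 1, 1); (0, 0, 0, 3); (2, 0, 0, 0))


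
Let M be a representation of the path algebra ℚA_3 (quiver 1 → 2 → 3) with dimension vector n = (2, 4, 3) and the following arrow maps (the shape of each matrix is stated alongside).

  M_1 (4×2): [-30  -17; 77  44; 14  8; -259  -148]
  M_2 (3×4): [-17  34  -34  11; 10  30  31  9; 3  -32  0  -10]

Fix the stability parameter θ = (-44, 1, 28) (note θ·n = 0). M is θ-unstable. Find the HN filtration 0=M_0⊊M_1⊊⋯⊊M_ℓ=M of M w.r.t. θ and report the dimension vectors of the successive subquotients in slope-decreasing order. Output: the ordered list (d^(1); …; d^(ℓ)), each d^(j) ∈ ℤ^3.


Barcode: M ≅ I[1,3]^2, I[2,2], I[2,3]. HN layers by μ_θ (3 steps, strictly decreasing):
  μ^(1)=28; μ^(2)=1; μ^(3)=-44

((0, 0, 3); (0, 4, 0); (2, 0, 0))


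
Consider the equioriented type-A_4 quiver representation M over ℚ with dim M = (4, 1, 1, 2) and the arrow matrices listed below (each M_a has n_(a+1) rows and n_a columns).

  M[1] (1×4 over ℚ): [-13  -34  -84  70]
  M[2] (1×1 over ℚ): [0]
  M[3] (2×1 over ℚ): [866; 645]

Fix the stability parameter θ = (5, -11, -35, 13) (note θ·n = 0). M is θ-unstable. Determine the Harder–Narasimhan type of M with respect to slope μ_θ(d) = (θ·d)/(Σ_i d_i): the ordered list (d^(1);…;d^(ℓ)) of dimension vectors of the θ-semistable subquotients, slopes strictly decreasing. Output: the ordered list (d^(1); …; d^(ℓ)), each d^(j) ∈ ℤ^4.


Interval decomposition of M: I[1,1]^3, I[1,2], I[3,4], I[4,4].
HN type (ℓ=4): μ^(1)=13; μ^(2)=5; μ^(3)=-3; μ^(4)=-35

((0, 0, 0, 2); (3, 0, 0, 0); (1, 1, 0, 0); (0, 0, 1, 0))


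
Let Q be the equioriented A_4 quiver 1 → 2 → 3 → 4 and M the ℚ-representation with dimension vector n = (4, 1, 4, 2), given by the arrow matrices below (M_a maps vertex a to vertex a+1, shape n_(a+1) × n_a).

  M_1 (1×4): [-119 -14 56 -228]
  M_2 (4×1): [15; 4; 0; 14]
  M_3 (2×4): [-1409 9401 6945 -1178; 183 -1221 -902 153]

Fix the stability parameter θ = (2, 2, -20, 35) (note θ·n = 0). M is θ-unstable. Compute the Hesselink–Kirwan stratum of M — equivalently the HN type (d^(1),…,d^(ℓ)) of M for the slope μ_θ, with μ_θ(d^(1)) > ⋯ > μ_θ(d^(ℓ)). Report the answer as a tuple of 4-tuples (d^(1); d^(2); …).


Barcode: M ≅ I[1,1]^3, I[1,4], I[3,3]^2, I[3,4]. HN layers by μ_θ (4 steps, strictly decreasing):
  μ^(1)=35; μ^(2)=2; μ^(3)=-16/3; μ^(4)=-20

((0, 0, 0, 2); (3, 0, 0, 0); (1, 1, 1, 0); (0, 0, 3, 0))


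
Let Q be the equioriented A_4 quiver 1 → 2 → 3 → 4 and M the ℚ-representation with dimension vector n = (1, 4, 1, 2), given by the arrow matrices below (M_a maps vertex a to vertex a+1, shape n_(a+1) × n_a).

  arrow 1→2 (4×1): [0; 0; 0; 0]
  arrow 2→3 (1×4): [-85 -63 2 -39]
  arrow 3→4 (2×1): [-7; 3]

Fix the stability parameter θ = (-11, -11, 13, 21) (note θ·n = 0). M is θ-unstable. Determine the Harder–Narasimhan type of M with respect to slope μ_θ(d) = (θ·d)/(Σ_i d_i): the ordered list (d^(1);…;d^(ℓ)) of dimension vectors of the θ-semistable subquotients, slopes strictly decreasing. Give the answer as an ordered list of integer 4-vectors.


Via rank(M_{q-1}∘⋯∘M_p): M ≅ I[1,1], I[2,2]^3, I[2,4], I[4,4].
μ_θ-semistable layers: μ^(1)=21; μ^(2)=13; μ^(3)=-11

((0, 0, 0, 2); (0, 0, 1, 0); (1, 4, 0, 0))


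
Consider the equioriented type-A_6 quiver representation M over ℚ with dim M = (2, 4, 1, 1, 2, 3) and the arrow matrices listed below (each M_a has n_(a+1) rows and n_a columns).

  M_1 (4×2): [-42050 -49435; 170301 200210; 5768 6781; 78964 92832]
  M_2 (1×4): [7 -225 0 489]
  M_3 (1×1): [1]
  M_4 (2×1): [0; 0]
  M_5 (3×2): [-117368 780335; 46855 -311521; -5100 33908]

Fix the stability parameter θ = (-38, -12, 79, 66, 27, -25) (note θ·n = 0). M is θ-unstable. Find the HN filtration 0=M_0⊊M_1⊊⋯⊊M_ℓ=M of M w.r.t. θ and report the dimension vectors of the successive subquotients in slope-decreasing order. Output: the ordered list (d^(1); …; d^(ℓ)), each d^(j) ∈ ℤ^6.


Interval decomposition of M: I[1,2], I[1,4], I[2,2]^2, I[5,6]^2, I[6,6].
HN type (ℓ=5): μ^(1)=145/2; μ^(2)=1; μ^(3)=-12; μ^(4)=-25; μ^(5)=-38

((0, 0, 1, 1, 0, 0); (0, 0, 0, 0, 2, 2); (0, 4, 0, 0, 0, 0); (0, 0, 0, 0, 0, 1); (2, 0, 0, 0, 0, 0))


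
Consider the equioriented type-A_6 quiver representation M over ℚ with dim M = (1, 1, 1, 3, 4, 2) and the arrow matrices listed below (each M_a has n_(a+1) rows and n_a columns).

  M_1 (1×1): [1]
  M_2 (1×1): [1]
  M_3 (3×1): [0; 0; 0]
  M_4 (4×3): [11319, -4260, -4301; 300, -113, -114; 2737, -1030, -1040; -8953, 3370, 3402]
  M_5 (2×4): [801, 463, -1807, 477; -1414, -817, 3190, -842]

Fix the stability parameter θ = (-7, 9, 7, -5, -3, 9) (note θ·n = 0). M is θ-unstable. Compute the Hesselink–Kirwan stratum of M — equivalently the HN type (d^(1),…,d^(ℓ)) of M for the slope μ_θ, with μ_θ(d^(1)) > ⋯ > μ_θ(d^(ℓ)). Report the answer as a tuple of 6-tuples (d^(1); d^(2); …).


Via rank(M_{q-1}∘⋯∘M_p): M ≅ I[1,3], I[4,5], I[4,6]^2, I[5,5].
μ_θ-semistable layers: μ^(1)=9; μ^(2)=8; μ^(3)=-3; μ^(4)=-5; μ^(5)=-7

((0, 0, 0, 0, 0, 2); (0, 1, 1, 0, 0, 0); (0, 0, 0, 0, 4, 0); (0, 0, 0, 3, 0, 0); (1, 0, 0, 0, 0, 0))


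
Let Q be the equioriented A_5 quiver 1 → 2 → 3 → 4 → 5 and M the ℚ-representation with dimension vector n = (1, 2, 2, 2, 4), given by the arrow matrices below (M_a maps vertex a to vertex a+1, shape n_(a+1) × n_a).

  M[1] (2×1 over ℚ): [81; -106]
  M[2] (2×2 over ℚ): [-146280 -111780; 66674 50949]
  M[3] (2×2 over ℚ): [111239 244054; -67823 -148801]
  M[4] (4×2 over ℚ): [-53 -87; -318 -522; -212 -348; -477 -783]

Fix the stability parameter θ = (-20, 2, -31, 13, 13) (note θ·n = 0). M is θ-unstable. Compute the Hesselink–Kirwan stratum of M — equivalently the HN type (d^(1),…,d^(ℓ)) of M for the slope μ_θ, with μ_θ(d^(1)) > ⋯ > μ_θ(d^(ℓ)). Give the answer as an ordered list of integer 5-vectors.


Barcode: M ≅ I[1,2], I[2,5], I[3,4], I[5,5]^3. HN layers by μ_θ (5 steps, strictly decreasing):
  μ^(1)=13; μ^(2)=2; μ^(3)=-29/2; μ^(4)=-20; μ^(5)=-31

((0, 0, 0, 2, 4); (0, 1, 0, 0, 0); (0, 1, 1, 0, 0); (1, 0, 0, 0, 0); (0, 0, 1, 0, 0))


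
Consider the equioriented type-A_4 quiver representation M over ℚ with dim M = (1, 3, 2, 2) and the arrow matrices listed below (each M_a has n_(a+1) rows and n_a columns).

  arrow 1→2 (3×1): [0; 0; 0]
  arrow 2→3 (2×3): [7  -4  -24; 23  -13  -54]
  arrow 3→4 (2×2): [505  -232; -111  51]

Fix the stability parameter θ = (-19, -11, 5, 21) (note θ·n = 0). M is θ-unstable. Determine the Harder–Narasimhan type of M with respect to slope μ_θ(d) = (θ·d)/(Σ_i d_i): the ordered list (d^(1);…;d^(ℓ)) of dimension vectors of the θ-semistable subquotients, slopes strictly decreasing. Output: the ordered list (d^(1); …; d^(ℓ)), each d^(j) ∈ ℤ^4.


Barcode: M ≅ I[1,1], I[2,2], I[2,4]^2. HN layers by μ_θ (4 steps, strictly decreasing):
  μ^(1)=21; μ^(2)=5; μ^(3)=-11; μ^(4)=-19

((0, 0, 0, 2); (0, 0, 2, 0); (0, 3, 0, 0); (1, 0, 0, 0))


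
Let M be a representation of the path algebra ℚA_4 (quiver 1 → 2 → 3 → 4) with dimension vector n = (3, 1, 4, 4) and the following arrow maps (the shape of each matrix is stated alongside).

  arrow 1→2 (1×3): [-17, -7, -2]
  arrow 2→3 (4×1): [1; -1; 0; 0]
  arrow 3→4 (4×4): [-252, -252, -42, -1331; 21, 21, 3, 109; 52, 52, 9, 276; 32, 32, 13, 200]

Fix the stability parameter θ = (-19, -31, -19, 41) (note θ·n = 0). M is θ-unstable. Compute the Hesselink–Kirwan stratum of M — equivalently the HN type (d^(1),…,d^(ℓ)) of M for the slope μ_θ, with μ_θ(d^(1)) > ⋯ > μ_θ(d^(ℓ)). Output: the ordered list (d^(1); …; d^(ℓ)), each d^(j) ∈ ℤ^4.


Via rank(M_{q-1}∘⋯∘M_p): M ≅ I[1,1]^2, I[1,3], I[3,4]^3, I[4,4].
μ_θ-semistable layers: μ^(1)=41; μ^(2)=-19; μ^(3)=-25

((0, 0, 0, 4); (2, 0, 4, 0); (1, 1, 0, 0))


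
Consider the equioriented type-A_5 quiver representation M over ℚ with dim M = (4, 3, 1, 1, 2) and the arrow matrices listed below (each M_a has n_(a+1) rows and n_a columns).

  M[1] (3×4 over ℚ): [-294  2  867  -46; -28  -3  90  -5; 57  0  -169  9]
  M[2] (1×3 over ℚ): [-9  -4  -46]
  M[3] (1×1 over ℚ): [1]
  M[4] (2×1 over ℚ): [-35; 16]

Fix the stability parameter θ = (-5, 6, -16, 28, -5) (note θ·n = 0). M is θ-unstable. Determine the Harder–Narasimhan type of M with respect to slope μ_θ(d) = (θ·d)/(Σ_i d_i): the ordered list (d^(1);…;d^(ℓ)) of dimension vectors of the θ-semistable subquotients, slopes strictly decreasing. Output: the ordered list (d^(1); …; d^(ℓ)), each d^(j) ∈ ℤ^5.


Barcode: M ≅ I[1,1], I[1,2]^2, I[1,5], I[5,5]. HN layers by μ_θ (3 steps, strictly decreasing):
  μ^(1)=23/2; μ^(2)=6; μ^(3)=-5

((0, 0, 0, 1, 1); (0, 2, 0, 0, 0); (4, 1, 1, 0, 1))


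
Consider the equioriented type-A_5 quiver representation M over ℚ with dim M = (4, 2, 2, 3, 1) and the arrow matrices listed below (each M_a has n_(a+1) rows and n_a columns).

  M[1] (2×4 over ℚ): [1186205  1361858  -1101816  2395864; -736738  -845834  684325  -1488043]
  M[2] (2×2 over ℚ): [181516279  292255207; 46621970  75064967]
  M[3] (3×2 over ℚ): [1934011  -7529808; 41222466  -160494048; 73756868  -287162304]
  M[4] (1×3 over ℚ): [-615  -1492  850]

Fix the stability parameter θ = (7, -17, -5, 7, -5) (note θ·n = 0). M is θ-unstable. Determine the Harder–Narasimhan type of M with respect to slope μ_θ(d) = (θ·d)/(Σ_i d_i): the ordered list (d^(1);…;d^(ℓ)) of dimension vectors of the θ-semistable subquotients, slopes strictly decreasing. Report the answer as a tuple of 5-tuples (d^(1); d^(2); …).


Via rank(M_{q-1}∘⋯∘M_p): M ≅ I[1,1]^2, I[1,3], I[1,5], I[4,4]^2.
μ_θ-semistable layers: μ^(1)=7; μ^(2)=1; μ^(3)=-5

((2, 0, 0, 2, 0); (0, 0, 0, 1, 1); (2, 2, 2, 0, 0))


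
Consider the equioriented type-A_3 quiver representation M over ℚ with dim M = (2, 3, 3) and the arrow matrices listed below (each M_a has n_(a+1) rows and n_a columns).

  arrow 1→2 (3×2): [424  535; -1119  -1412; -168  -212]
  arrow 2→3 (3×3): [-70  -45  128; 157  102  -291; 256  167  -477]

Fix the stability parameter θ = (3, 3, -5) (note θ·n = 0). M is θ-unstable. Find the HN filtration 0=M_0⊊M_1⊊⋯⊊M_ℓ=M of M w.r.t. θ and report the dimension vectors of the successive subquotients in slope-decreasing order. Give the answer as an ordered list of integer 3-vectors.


Barcode: M ≅ I[1,3]^2, I[2,3]. HN layers by μ_θ (2 steps, strictly decreasing):
  μ^(1)=1/3; μ^(2)=-1

((2, 2, 2); (0, 1, 1))


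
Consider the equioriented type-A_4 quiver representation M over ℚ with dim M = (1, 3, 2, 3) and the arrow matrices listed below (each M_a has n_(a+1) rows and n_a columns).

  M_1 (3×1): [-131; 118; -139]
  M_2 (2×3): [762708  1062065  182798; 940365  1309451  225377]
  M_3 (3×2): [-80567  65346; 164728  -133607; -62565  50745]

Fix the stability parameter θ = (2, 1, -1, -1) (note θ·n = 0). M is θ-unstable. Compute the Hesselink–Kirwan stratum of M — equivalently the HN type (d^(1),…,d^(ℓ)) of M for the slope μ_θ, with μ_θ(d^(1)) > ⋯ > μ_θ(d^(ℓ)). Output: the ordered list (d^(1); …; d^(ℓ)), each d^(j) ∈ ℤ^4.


Interval decomposition of M: I[1,2], I[2,4]^2, I[4,4].
HN type (ℓ=3): μ^(1)=3/2; μ^(2)=-1/3; μ^(3)=-1

((1, 1, 0, 0); (0, 2, 2, 2); (0, 0, 0, 1))


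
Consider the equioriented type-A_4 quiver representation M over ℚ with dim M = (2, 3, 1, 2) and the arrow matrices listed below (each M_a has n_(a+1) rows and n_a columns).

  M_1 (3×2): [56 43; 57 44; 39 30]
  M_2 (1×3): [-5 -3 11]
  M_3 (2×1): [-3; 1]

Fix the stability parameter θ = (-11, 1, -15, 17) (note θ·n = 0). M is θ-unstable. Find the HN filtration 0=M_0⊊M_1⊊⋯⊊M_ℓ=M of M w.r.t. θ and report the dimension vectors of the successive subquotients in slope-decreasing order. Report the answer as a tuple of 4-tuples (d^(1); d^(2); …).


Via rank(M_{q-1}∘⋯∘M_p): M ≅ I[1,2], I[1,4], I[2,2], I[4,4].
μ_θ-semistable layers: μ^(1)=17; μ^(2)=1; μ^(3)=-7; μ^(4)=-11

((0, 0, 0, 2); (0, 2, 0, 0); (0, 1, 1, 0); (2, 0, 0, 0))


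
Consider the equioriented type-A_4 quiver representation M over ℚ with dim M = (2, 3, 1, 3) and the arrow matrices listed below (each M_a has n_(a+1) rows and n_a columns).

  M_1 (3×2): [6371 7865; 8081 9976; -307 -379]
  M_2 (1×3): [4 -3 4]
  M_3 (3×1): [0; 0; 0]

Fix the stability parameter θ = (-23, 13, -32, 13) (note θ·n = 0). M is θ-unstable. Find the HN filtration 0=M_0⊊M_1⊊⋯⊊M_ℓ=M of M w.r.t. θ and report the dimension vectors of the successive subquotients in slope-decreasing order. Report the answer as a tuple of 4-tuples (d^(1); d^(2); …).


Via rank(M_{q-1}∘⋯∘M_p): M ≅ I[1,2], I[1,3], I[2,2], I[4,4]^3.
μ_θ-semistable layers: μ^(1)=13; μ^(2)=-19/2; μ^(3)=-23

((0, 2, 0, 3); (0, 1, 1, 0); (2, 0, 0, 0))


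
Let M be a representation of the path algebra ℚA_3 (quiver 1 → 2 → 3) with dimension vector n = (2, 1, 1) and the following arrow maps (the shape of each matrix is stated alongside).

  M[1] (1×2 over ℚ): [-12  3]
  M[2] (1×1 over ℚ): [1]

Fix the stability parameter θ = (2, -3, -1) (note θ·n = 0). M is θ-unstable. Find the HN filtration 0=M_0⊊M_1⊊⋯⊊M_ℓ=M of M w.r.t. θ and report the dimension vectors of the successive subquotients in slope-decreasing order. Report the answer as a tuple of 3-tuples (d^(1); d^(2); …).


Via rank(M_{q-1}∘⋯∘M_p): M ≅ I[1,1], I[1,3].
μ_θ-semistable layers: μ^(1)=2; μ^(2)=-2/3

((1, 0, 0); (1, 1, 1))


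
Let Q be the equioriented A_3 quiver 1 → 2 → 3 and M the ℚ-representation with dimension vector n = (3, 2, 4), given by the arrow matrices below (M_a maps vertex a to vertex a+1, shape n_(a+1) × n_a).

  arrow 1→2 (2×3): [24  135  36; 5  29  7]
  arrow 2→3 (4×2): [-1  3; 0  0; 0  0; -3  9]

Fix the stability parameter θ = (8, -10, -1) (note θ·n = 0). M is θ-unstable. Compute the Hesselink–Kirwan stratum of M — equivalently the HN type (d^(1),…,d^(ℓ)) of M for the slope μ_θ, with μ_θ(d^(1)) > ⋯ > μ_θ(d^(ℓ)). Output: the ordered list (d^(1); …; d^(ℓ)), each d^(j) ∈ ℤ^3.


Barcode: M ≅ I[1,1], I[1,2], I[1,3], I[3,3]^3. HN layers by μ_θ (2 steps, strictly decreasing):
  μ^(1)=8; μ^(2)=-1

((1, 0, 0); (2, 2, 4))


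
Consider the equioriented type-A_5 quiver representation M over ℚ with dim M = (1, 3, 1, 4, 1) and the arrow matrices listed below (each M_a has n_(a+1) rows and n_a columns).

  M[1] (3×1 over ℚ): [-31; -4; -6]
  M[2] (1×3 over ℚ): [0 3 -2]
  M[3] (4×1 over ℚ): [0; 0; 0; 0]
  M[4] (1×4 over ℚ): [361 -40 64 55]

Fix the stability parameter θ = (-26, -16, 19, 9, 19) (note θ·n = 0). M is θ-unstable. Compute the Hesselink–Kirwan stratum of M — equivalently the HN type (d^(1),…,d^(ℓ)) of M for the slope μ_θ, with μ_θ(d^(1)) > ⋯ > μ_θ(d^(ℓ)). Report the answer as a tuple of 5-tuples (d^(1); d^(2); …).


Via rank(M_{q-1}∘⋯∘M_p): M ≅ I[1,2], I[2,2], I[2,3], I[4,4]^3, I[4,5].
μ_θ-semistable layers: μ^(1)=19; μ^(2)=9; μ^(3)=-16; μ^(4)=-26

((0, 0, 1, 0, 1); (0, 0, 0, 4, 0); (0, 3, 0, 0, 0); (1, 0, 0, 0, 0))


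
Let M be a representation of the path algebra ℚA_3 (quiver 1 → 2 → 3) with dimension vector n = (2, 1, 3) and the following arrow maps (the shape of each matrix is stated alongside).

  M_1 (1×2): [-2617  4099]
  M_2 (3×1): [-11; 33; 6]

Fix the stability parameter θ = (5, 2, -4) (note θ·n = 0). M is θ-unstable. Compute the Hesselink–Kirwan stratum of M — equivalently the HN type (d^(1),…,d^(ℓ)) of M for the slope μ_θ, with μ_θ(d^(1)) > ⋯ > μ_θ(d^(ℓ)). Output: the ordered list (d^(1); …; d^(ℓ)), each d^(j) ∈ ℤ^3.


Interval decomposition of M: I[1,1], I[1,3], I[3,3]^2.
HN type (ℓ=3): μ^(1)=5; μ^(2)=1; μ^(3)=-4

((1, 0, 0); (1, 1, 1); (0, 0, 2))


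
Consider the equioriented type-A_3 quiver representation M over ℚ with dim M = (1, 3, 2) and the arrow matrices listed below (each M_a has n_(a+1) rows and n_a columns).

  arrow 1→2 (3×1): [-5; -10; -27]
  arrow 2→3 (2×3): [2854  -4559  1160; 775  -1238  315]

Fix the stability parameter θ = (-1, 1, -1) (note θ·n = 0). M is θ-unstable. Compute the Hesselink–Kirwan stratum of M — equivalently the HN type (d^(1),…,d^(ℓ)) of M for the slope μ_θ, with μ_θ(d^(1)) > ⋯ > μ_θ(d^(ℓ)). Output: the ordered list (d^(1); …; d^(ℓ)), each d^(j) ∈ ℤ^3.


Interval decomposition of M: I[1,2], I[2,3]^2.
HN type (ℓ=3): μ^(1)=1; μ^(2)=0; μ^(3)=-1

((0, 1, 0); (0, 2, 2); (1, 0, 0))


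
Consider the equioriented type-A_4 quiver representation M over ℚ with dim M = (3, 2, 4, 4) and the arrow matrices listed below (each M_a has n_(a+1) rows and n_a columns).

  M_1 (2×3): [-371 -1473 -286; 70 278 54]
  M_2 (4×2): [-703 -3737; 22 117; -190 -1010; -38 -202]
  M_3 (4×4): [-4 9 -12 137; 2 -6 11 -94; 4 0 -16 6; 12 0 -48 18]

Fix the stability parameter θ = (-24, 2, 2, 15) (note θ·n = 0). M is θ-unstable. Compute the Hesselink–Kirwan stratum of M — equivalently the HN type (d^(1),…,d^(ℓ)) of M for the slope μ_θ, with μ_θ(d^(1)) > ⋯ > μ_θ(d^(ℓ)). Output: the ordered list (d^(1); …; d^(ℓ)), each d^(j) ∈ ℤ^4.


Via rank(M_{q-1}∘⋯∘M_p): M ≅ I[1,1], I[1,3], I[1,4], I[3,4]^2, I[4,4].
μ_θ-semistable layers: μ^(1)=15; μ^(2)=2; μ^(3)=-24

((0, 0, 0, 4); (0, 2, 4, 0); (3, 0, 0, 0))


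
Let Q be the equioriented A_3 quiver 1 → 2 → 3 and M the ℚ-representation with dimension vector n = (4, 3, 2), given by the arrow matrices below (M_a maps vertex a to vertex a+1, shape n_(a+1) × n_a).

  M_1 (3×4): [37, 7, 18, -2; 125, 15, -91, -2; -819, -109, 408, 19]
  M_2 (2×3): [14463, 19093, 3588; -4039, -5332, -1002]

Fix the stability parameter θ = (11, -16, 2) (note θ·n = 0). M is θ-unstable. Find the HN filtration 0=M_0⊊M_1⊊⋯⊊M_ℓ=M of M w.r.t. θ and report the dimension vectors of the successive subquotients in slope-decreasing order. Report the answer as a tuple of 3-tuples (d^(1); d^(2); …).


Interval decomposition of M: I[1,1], I[1,2], I[1,3]^2.
HN type (ℓ=3): μ^(1)=11; μ^(2)=2; μ^(3)=-5/2

((1, 0, 0); (0, 0, 2); (3, 3, 0))


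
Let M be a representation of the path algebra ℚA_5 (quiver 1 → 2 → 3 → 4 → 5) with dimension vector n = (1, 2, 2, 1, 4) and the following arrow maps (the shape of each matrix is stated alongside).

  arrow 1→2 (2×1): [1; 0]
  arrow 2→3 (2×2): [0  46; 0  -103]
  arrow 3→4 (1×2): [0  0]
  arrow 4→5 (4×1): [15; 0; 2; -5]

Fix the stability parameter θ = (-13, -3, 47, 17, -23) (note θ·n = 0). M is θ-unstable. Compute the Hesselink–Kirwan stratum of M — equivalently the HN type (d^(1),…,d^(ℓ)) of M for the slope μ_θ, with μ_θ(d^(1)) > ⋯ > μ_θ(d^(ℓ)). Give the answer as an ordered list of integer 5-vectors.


Interval decomposition of M: I[1,2], I[2,3], I[3,3], I[4,5], I[5,5]^3.
HN type (ℓ=4): μ^(1)=47; μ^(2)=-3; μ^(3)=-13; μ^(4)=-23

((0, 0, 2, 0, 0); (0, 2, 0, 1, 1); (1, 0, 0, 0, 0); (0, 0, 0, 0, 3))


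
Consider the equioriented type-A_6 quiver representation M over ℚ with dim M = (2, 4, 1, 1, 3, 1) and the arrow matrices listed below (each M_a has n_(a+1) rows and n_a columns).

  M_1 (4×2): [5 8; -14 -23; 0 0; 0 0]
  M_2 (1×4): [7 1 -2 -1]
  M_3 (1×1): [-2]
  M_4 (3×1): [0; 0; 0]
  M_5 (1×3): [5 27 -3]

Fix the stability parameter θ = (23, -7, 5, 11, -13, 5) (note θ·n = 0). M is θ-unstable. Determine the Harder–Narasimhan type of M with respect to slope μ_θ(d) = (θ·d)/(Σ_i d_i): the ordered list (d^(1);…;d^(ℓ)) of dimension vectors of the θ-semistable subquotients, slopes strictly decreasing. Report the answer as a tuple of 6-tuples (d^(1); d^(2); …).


Interval decomposition of M: I[1,2], I[1,4], I[2,2]^2, I[5,5]^2, I[5,6].
HN type (ℓ=6): μ^(1)=11; μ^(2)=8; μ^(3)=7; μ^(4)=5; μ^(5)=-7; μ^(6)=-13

((0, 0, 0, 1, 0, 0); (1, 1, 0, 0, 0, 0); (1, 1, 1, 0, 0, 0); (0, 0, 0, 0, 0, 1); (0, 2, 0, 0, 0, 0); (0, 0, 0, 0, 3, 0))


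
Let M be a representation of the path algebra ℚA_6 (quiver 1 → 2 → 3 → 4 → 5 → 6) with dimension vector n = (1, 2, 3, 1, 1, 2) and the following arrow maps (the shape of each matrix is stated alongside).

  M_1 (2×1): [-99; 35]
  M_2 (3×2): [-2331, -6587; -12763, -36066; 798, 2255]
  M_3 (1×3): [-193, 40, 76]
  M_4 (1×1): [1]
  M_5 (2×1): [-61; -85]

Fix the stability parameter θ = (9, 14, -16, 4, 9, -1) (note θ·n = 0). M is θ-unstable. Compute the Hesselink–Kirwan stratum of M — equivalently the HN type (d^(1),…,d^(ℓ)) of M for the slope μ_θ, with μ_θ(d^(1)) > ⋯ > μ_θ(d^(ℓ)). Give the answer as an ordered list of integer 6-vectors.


Via rank(M_{q-1}∘⋯∘M_p): M ≅ I[1,6], I[2,3], I[3,3], I[6,6].
μ_θ-semistable layers: μ^(1)=4; μ^(2)=7/3; μ^(3)=-1; μ^(4)=-16

((0, 0, 0, 1, 1, 1); (1, 1, 1, 0, 0, 0); (0, 1, 1, 0, 0, 1); (0, 0, 1, 0, 0, 0))


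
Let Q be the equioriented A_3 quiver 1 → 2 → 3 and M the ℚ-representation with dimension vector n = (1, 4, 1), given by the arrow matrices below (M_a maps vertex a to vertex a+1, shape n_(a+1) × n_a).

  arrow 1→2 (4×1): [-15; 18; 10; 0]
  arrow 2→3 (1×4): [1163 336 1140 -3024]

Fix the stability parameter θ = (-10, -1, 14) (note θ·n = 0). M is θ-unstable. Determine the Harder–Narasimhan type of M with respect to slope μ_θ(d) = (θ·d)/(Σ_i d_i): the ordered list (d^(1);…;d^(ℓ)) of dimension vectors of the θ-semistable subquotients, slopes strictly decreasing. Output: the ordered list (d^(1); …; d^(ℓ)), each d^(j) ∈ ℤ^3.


Interval decomposition of M: I[1,3], I[2,2]^3.
HN type (ℓ=3): μ^(1)=14; μ^(2)=-1; μ^(3)=-10

((0, 0, 1); (0, 4, 0); (1, 0, 0))


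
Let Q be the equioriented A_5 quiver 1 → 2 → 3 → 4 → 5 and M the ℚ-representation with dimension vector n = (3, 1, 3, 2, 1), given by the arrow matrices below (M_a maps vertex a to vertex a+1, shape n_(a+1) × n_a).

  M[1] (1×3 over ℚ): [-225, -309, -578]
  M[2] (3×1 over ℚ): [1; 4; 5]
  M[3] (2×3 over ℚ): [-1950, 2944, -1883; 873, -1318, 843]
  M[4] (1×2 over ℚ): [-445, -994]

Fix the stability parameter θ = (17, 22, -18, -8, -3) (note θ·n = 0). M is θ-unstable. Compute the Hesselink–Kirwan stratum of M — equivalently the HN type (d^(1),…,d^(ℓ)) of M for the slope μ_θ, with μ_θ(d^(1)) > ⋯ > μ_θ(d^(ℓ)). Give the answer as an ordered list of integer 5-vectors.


Via rank(M_{q-1}∘⋯∘M_p): M ≅ I[1,1]^2, I[1,5], I[3,3], I[3,4].
μ_θ-semistable layers: μ^(1)=17; μ^(2)=2; μ^(3)=-8; μ^(4)=-18

((2, 0, 0, 0, 0); (1, 1, 1, 1, 1); (0, 0, 0, 1, 0); (0, 0, 2, 0, 0))


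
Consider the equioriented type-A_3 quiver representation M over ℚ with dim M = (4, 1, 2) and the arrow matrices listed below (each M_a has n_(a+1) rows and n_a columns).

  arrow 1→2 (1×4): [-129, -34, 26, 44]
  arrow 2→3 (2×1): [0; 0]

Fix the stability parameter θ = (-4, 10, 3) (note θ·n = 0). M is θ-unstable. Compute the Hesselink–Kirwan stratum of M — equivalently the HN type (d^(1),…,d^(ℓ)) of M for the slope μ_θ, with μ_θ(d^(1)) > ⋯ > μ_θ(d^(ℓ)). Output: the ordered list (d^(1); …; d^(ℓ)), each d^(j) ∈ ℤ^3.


Via rank(M_{q-1}∘⋯∘M_p): M ≅ I[1,1]^3, I[1,2], I[3,3]^2.
μ_θ-semistable layers: μ^(1)=10; μ^(2)=3; μ^(3)=-4

((0, 1, 0); (0, 0, 2); (4, 0, 0))


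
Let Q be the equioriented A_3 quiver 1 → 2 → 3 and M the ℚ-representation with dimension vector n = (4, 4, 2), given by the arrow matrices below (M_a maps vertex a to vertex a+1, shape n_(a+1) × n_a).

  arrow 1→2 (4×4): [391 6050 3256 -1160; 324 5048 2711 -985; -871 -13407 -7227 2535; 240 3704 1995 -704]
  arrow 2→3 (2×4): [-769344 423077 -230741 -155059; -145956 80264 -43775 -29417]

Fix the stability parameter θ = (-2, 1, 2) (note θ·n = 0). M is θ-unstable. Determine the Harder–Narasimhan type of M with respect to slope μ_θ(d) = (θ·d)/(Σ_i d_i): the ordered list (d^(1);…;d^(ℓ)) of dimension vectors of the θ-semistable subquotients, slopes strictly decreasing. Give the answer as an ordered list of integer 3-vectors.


Interval decomposition of M: I[1,2]^2, I[1,3]^2.
HN type (ℓ=3): μ^(1)=2; μ^(2)=1; μ^(3)=-2

((0, 0, 2); (0, 4, 0); (4, 0, 0))


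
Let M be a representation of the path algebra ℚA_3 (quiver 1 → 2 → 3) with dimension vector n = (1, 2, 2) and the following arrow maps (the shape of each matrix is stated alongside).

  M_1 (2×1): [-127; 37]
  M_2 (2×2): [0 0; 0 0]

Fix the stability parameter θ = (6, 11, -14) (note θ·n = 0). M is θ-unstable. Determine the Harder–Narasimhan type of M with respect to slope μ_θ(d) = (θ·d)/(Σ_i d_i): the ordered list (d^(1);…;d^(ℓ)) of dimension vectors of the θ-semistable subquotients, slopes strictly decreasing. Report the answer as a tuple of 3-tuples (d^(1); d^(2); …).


Via rank(M_{q-1}∘⋯∘M_p): M ≅ I[1,2], I[2,2], I[3,3]^2.
μ_θ-semistable layers: μ^(1)=11; μ^(2)=6; μ^(3)=-14

((0, 2, 0); (1, 0, 0); (0, 0, 2))


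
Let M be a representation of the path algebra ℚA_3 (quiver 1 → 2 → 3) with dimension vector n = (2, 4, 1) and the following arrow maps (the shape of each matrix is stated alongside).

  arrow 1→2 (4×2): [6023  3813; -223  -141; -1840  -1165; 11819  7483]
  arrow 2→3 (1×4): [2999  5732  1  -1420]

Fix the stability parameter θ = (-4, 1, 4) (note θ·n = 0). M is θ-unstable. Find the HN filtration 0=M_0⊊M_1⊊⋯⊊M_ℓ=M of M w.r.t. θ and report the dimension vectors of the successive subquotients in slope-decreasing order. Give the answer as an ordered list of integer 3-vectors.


Via rank(M_{q-1}∘⋯∘M_p): M ≅ I[1,2], I[1,3], I[2,2]^2.
μ_θ-semistable layers: μ^(1)=4; μ^(2)=1; μ^(3)=-4

((0, 0, 1); (0, 4, 0); (2, 0, 0))


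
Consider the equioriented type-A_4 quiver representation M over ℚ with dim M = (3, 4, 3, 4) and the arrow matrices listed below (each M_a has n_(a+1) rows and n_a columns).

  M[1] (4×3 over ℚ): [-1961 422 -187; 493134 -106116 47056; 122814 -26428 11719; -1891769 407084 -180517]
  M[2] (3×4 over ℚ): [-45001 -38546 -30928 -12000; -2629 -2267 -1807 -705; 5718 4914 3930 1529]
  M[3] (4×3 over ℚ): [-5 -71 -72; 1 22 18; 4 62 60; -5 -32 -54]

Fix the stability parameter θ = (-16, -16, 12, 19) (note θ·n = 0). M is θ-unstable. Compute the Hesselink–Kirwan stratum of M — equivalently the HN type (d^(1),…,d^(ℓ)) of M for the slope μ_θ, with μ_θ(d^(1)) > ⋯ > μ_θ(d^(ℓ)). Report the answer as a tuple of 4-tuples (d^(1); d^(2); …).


Via rank(M_{q-1}∘⋯∘M_p): M ≅ I[1,3], I[1,4]^2, I[2,2], I[4,4]^2.
μ_θ-semistable layers: μ^(1)=19; μ^(2)=12; μ^(3)=-16

((0, 0, 0, 4); (0, 0, 3, 0); (3, 4, 0, 0))


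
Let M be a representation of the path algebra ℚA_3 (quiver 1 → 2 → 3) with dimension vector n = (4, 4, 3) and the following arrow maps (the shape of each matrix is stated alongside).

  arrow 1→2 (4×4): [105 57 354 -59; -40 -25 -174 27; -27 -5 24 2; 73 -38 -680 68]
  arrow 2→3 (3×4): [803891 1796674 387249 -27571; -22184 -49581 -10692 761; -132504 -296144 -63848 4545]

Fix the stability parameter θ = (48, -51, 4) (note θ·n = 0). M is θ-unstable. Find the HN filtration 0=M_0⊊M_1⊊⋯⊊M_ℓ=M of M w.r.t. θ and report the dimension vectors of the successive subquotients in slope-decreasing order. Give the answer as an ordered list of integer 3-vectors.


Via rank(M_{q-1}∘⋯∘M_p): M ≅ I[1,2], I[1,3]^3.
μ_θ-semistable layers: μ^(1)=4; μ^(2)=-3/2

((0, 0, 3); (4, 4, 0))


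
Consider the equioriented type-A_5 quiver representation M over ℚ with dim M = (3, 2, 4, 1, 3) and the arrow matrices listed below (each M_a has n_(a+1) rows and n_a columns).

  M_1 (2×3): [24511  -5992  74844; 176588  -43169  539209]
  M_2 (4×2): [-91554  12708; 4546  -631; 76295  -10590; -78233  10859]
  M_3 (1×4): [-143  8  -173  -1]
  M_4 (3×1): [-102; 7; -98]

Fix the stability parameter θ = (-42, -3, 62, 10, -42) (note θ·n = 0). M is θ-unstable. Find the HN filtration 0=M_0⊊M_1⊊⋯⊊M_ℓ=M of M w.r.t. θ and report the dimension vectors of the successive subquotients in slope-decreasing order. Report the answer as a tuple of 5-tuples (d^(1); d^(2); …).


Via rank(M_{q-1}∘⋯∘M_p): M ≅ I[1,1], I[1,3], I[1,5], I[3,3]^2, I[5,5]^2.
μ_θ-semistable layers: μ^(1)=62; μ^(2)=10; μ^(3)=-3; μ^(4)=-42

((0, 0, 3, 0, 0); (0, 0, 1, 1, 1); (0, 2, 0, 0, 0); (3, 0, 0, 0, 2))


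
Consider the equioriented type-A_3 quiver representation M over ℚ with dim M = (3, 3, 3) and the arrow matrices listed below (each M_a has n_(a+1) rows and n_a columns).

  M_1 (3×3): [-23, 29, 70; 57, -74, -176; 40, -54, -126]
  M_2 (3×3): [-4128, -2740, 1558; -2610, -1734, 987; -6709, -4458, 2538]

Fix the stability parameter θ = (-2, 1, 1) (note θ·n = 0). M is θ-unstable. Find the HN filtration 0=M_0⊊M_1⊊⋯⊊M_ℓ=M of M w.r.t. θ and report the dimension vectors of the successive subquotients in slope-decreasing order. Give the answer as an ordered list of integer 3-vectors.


Interval decomposition of M: I[1,2], I[1,3]^2, I[3,3].
HN type (ℓ=2): μ^(1)=1; μ^(2)=-2

((0, 3, 3); (3, 0, 0))


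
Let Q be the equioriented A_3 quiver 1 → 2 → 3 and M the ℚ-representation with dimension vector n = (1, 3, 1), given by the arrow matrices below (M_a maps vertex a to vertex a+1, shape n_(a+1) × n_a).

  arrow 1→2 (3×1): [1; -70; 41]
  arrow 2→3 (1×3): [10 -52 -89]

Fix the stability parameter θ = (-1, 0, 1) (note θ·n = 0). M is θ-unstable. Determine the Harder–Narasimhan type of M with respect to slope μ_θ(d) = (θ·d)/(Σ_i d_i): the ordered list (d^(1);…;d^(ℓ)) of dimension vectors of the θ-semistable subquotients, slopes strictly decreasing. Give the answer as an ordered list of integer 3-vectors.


Barcode: M ≅ I[1,3], I[2,2]^2. HN layers by μ_θ (3 steps, strictly decreasing):
  μ^(1)=1; μ^(2)=0; μ^(3)=-1

((0, 0, 1); (0, 3, 0); (1, 0, 0))


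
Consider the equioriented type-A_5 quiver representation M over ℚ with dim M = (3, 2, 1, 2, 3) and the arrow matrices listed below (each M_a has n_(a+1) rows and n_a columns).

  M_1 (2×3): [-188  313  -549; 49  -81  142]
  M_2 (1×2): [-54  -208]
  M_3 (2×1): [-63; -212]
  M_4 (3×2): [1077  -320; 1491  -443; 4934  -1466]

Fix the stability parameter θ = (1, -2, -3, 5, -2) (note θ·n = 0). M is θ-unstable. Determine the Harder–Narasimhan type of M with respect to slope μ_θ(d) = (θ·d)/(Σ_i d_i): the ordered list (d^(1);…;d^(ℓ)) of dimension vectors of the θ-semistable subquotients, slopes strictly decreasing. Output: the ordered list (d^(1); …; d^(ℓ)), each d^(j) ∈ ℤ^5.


Interval decomposition of M: I[1,1], I[1,2], I[1,5], I[4,5], I[5,5].
HN type (ℓ=5): μ^(1)=3/2; μ^(2)=1; μ^(3)=-1/2; μ^(4)=-4/3; μ^(5)=-2

((0, 0, 0, 2, 2); (1, 0, 0, 0, 0); (1, 1, 0, 0, 0); (1, 1, 1, 0, 0); (0, 0, 0, 0, 1))


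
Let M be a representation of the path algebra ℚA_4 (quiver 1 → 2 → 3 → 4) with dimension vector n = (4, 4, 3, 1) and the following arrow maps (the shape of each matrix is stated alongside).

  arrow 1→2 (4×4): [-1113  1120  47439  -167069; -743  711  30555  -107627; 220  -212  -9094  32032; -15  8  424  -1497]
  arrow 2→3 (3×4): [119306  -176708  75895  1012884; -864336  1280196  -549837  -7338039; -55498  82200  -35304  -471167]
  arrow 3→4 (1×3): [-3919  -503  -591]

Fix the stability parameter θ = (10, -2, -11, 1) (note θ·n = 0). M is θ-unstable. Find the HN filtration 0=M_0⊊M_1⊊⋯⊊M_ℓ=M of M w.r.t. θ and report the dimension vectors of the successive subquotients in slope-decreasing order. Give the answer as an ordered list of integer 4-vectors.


Barcode: M ≅ I[1,1], I[1,2], I[1,3], I[1,4], I[2,2], I[3,3]. HN layers by μ_θ (6 steps, strictly decreasing):
  μ^(1)=10; μ^(2)=4; μ^(3)=1; μ^(4)=-1; μ^(5)=-2; μ^(6)=-11

((1, 0, 0, 0); (1, 1, 0, 0); (0, 0, 0, 1); (2, 2, 2, 0); (0, 1, 0, 0); (0, 0, 1, 0))


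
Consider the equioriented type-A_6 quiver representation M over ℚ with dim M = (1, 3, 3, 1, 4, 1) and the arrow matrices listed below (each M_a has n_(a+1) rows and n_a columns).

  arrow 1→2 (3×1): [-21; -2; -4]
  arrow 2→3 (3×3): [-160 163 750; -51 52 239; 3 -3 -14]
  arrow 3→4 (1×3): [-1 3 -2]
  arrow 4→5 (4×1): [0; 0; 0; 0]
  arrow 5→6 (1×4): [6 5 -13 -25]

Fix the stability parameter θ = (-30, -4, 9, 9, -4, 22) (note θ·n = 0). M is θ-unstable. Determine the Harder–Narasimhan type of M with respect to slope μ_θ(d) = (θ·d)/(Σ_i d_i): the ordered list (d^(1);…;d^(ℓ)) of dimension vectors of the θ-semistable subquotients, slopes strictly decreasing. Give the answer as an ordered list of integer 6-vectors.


Via rank(M_{q-1}∘⋯∘M_p): M ≅ I[1,4], I[2,3]^2, I[5,5]^3, I[5,6].
μ_θ-semistable layers: μ^(1)=22; μ^(2)=9; μ^(3)=-4; μ^(4)=-30

((0, 0, 0, 0, 0, 1); (0, 0, 3, 1, 0, 0); (0, 3, 0, 0, 4, 0); (1, 0, 0, 0, 0, 0))


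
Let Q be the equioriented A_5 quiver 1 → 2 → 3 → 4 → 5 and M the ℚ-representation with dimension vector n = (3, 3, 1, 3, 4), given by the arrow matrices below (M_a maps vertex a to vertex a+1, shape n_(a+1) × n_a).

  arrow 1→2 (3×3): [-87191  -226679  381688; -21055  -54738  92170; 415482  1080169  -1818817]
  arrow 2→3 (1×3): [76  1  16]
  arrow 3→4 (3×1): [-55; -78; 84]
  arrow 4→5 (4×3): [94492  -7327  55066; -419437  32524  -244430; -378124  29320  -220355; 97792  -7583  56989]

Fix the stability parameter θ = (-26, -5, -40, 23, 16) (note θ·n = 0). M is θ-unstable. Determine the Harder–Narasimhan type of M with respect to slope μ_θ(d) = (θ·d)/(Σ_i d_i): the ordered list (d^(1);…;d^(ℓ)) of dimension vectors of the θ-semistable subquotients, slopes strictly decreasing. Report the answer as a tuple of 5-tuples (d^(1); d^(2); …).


Barcode: M ≅ I[1,2]^2, I[1,5], I[4,5]^2, I[5,5]. HN layers by μ_θ (5 steps, strictly decreasing):
  μ^(1)=39/2; μ^(2)=16; μ^(3)=-5; μ^(4)=-45/2; μ^(5)=-26

((0, 0, 0, 3, 3); (0, 0, 0, 0, 1); (0, 2, 0, 0, 0); (0, 1, 1, 0, 0); (3, 0, 0, 0, 0))


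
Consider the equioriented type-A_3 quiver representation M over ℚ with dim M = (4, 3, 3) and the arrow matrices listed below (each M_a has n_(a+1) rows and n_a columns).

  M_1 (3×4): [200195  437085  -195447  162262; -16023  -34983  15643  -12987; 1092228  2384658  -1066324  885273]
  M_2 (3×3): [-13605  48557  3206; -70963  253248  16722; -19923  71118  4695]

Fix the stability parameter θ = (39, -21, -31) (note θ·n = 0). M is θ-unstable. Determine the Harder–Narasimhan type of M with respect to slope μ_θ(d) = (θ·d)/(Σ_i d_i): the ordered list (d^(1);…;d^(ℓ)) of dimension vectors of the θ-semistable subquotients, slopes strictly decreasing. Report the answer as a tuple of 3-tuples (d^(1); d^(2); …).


Interval decomposition of M: I[1,1]^2, I[1,3]^2, I[2,3].
HN type (ℓ=3): μ^(1)=39; μ^(2)=-13/3; μ^(3)=-26

((2, 0, 0); (2, 2, 2); (0, 1, 1))


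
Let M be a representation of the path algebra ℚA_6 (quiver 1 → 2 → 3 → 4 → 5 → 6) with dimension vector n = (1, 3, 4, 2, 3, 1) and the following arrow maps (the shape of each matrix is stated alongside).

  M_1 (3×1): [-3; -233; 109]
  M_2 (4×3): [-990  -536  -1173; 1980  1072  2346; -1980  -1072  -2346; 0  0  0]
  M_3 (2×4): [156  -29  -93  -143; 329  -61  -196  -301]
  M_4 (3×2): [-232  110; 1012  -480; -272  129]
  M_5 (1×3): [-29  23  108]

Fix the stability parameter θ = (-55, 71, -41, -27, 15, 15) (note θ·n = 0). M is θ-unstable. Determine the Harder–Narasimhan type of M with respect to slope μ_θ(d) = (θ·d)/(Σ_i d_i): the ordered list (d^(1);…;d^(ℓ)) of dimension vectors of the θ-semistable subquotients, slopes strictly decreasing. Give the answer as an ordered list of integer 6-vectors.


Interval decomposition of M: I[1,6], I[2,2]^2, I[3,3]^2, I[3,5], I[5,5].
HN type (ℓ=6): μ^(1)=71; μ^(2)=15; μ^(3)=1; μ^(4)=-27; μ^(5)=-41; μ^(6)=-55

((0, 2, 0, 0, 0, 0); (0, 0, 0, 0, 3, 1); (0, 1, 1, 1, 0, 0); (0, 0, 0, 1, 0, 0); (0, 0, 3, 0, 0, 0); (1, 0, 0, 0, 0, 0))


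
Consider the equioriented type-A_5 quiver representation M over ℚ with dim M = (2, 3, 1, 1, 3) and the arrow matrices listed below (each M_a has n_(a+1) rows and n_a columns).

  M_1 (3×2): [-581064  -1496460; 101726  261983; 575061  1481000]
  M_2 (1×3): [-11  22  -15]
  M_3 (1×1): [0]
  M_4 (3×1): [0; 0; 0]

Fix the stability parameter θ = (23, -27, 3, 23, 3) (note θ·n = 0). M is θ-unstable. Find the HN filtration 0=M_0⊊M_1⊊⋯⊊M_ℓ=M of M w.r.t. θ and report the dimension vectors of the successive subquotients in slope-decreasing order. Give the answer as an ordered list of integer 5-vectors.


Via rank(M_{q-1}∘⋯∘M_p): M ≅ I[1,2], I[1,3], I[2,2], I[4,4], I[5,5]^3.
μ_θ-semistable layers: μ^(1)=23; μ^(2)=3; μ^(3)=-2; μ^(4)=-27

((0, 0, 0, 1, 0); (0, 0, 1, 0, 3); (2, 2, 0, 0, 0); (0, 1, 0, 0, 0))
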